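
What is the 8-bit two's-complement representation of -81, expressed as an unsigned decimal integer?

81 in 8 bits: 01010001
Invert: 10101110
Add 1:  10101111 = 175
(Check: 2^8 - 81 = 256 - 81 = 175.)

175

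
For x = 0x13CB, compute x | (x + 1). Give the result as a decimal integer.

x = 1001111001011 = 5067
x + 1 = 1001111001100
OR    = 1001111001111 = 5071
(x | (x + 1) sets the lowest cleared bit.)

5071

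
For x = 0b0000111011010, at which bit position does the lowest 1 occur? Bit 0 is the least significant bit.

1

0b0000111011010 = 111011010
Trailing zeros: 1, so the lowest set bit is bit 1 (value 2).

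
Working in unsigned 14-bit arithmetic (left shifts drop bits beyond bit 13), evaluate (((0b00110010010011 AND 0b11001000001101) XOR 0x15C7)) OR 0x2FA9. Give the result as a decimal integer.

0b00110010010011 = 00110010010011
0b11001000001101 = 11001000001101
→ AND → 00000000000001 = 1
0x15C7 = 01010111000111
→ XOR → 01010111000110 = 5574
0x2FA9 = 10111110101001
→ OR → 11111111101111 = 16367

16367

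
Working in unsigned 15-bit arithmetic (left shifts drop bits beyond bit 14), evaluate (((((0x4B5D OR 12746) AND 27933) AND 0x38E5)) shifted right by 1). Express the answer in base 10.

5122

0x4B5D = 100101101011101
12746 = 011000111001010
→ OR → 111101111011111 = 31711
27933 = 110110100011101
→ AND → 110100100011101 = 26909
0x38E5 = 011100011100101
→ AND → 010100000000101 = 10245
→ shifted right by 1 → 001010000000010 = 5122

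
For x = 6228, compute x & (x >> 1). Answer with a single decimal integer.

2048

x = 1100001010100 = 6228
x>>1 = 0110000101010
AND  = 0100000000000 = 2048
(x & (x >> 1) has a 1 wherever x has two consecutive 1 bits.)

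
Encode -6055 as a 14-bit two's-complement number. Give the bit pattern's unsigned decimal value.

6055 in 14 bits: 01011110100111
Invert: 10100001011000
Add 1:  10100001011001 = 10329
(Check: 2^14 - 6055 = 16384 - 6055 = 10329.)

10329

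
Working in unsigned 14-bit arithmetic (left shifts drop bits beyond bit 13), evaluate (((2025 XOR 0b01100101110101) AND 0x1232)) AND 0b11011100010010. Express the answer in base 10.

4624

2025 = 00011111101001
0b01100101110101 = 01100101110101
→ XOR → 01111010011100 = 7836
0x1232 = 01001000110010
→ AND → 01001000010000 = 4624
0b11011100010010 = 11011100010010
→ AND → 01001000010000 = 4624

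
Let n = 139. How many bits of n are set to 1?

4

139 = 10001011
Count the 1s: 1 + 1 + 1 + 1 = 4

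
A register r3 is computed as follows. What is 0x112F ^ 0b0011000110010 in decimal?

0x112F = 1000100101111
b = 0011000110010
XOR → 1011100011101 = 5917

5917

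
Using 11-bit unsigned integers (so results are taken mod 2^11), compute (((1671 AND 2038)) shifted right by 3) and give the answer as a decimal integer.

1671 = 11010000111
2038 = 11111110110
→ AND → 11010000110 = 1670
→ shifted right by 3 → 00011010000 = 208

208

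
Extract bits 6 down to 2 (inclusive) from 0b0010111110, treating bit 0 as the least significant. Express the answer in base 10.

v = 0010111110
Shift right by 2: 00101111
Mask low 5 bits: 01111 = 15

15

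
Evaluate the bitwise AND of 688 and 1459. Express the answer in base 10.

176

688 = 01010110000
1459 = 10110110011
AND → 00010110000 = 176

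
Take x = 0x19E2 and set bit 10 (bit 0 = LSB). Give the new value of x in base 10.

7650

x = 1100111100010
bit 10 is currently 0; set it via x | (1 << 10) = x | 1024
→ 1110111100010 = 7650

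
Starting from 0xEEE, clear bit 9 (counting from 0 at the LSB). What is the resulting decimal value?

3310

x = 111011101110
bit 9 is currently 1; clear it via x & ~(1 << 9) = x & ~512
→ 110011101110 = 3310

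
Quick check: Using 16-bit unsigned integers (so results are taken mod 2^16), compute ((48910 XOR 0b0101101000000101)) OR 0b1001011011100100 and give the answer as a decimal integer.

48910 = 1011111100001110
0b0101101000000101 = 0101101000000101
→ XOR → 1110010100001011 = 58635
0b1001011011100100 = 1001011011100100
→ OR → 1111011111101111 = 63471

63471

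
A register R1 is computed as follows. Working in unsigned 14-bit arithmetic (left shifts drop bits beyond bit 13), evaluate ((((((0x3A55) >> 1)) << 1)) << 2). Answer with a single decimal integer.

10576

0x3A55 = 11101001010101
→ >> 1 → 01110100101010 = 7466
→ << 1 (mod 2^14) → 11101001010100 = 14932
→ << 2 (mod 2^14) → 10100101010000 = 10576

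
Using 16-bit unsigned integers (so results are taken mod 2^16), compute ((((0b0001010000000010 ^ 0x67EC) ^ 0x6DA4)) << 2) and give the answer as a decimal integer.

0b0001010000000010 = 0001010000000010
0x67EC = 0110011111101100
→ ^ → 0111001111101110 = 29678
0x6DA4 = 0110110110100100
→ ^ → 0001111001001010 = 7754
→ << 2 (mod 2^16) → 0111100100101000 = 31016

31016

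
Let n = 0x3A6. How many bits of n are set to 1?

6

0x3A6 = 1110100110
Count the 1s: 1 + 1 + 1 + 1 + 1 + 1 = 6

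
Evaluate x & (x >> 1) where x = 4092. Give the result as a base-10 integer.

x = 111111111100 = 4092
x>>1 = 011111111110
AND  = 011111111100 = 2044
(x & (x >> 1) has a 1 wherever x has two consecutive 1 bits.)

2044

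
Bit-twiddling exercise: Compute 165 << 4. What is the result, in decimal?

2640

165 = 000010100101
shift left by 4 → 101001010000 = 2640
(equivalently, 165 × 2^4 = 165 × 16)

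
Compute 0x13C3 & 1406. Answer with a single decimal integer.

0x13C3 = 1001111000011
1406 = 0010101111110
AND → 0000101000010 = 322

322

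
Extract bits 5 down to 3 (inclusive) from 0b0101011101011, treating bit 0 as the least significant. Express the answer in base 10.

v = 0101011101011
Shift right by 3: 0101011101
Mask low 3 bits: 101 = 5

5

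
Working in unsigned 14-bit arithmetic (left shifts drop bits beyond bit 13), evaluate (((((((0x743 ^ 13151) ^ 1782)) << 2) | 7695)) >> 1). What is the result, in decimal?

4055

0x743 = 00011101000011
13151 = 11001101011111
→ ^ → 11010000011100 = 13340
1782 = 00011011110110
→ ^ → 11001011101010 = 13034
→ << 2 (mod 2^14) → 00101110101000 = 2984
7695 = 01111000001111
→ | → 01111110101111 = 8111
→ >> 1 → 00111111010111 = 4055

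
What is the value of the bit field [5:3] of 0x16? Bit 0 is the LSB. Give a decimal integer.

2

v = 000010110
Shift right by 3: 000010
Mask low 3 bits: 010 = 2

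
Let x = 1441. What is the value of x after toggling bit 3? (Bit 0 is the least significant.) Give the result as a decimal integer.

1449

x = 010110100001
bit 3 is currently 0; toggle it via x ^ (1 << 3) = x ^ 8
→ 010110101001 = 1449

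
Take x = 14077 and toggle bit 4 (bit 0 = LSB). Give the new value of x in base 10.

14061

x = 011011011111101
bit 4 is currently 1; toggle it via x ^ (1 << 4) = x ^ 16
→ 011011011101101 = 14061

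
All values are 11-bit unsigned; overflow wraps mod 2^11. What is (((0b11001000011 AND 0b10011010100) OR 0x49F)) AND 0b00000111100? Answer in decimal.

0b11001000011 = 11001000011
0b10011010100 = 10011010100
→ AND → 10001000000 = 1088
0x49F = 10010011111
→ OR → 10011011111 = 1247
0b00000111100 = 00000111100
→ AND → 00000011100 = 28

28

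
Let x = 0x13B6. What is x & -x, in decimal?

x = 1001110110110 = 5046
-x (two's complement) = …0110001001010
AND   = 0000000000010 = 2
(x & -x isolates the lowest set bit of x.)

2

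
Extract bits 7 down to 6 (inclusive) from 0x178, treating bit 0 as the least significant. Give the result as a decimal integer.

1

v = 00101111000
Shift right by 6: 00101
Mask low 2 bits: 01 = 1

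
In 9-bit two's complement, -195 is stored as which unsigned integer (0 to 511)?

317

195 in 9 bits: 011000011
Invert: 100111100
Add 1:  100111101 = 317
(Check: 2^9 - 195 = 512 - 195 = 317.)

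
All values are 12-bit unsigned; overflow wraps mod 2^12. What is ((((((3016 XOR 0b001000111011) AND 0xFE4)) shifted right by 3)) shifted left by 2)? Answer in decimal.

3016 = 101111001000
0b001000111011 = 001000111011
→ XOR → 100111110011 = 2547
0xFE4 = 111111100100
→ AND → 100111100000 = 2528
→ shifted right by 3 → 000100111100 = 316
→ shifted left by 2 (mod 2^12) → 010011110000 = 1264

1264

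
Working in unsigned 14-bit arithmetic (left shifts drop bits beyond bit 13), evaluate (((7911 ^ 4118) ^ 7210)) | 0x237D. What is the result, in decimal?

13311

7911 = 01111011100111
4118 = 01000000010110
→ ^ → 00111011110001 = 3825
7210 = 01110000101010
→ ^ → 01001011011011 = 4827
0x237D = 10001101111101
→ | → 11001111111111 = 13311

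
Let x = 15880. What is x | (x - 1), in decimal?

15887

x = 11111000001000 = 15880
x - 1 = 11111000000111
OR    = 11111000001111 = 15887
(x | (x - 1) sets all bits below the lowest set bit.)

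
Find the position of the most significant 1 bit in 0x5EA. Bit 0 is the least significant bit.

0x5EA = 10111101010
The topmost 1 is at position 10 (since 2^10 = 1024 ≤ 1514 < 2048).

10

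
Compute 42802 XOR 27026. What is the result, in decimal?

52896

42802 = 1010011100110010
27026 = 0110100110010010
XOR → 1100111010100000 = 52896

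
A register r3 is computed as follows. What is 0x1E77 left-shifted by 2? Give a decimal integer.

0x1E77 = 001111001110111
shift left by 2 → 111100111011100 = 31196
(equivalently, 7799 × 2^2 = 7799 × 4)

31196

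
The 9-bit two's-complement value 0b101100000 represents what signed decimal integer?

pattern = 101100000 (MSB is 1 ⇒ negative)
Invert: 010011111, add 1 → 010100000 = 160, so the value is -160.
(Equivalently: 352 - 2^9 = 352 - 512 = -160.)

-160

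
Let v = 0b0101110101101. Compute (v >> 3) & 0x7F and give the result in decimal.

117

v = 0101110101101
Shift right by 3: 0101110101
Mask low 7 bits: 1110101 = 117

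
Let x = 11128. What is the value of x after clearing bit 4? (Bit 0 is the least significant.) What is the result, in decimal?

x = 10101101111000
bit 4 is currently 1; clear it via x & ~(1 << 4) = x & ~16
→ 10101101101000 = 11112

11112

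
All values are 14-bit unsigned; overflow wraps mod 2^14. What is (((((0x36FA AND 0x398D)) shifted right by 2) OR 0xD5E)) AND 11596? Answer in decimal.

3404

0x36FA = 11011011111010
0x398D = 11100110001101
→ AND → 11000010001000 = 12424
→ shifted right by 2 → 00110000100010 = 3106
0xD5E = 00110101011110
→ OR → 00110101111110 = 3454
11596 = 10110101001100
→ AND → 00110101001100 = 3404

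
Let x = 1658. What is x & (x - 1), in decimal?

1656

x = 11001111010 = 1658
x - 1 = 11001111001
AND   = 11001111000 = 1656
(x & (x - 1) clears the lowest set bit of x.)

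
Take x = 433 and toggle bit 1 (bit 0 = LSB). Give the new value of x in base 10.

435

x = 110110001
bit 1 is currently 0; toggle it via x ^ (1 << 1) = x ^ 2
→ 110110011 = 435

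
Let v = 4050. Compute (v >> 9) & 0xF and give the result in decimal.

7

v = 0111111010010
Shift right by 9: 0111
Mask low 4 bits: 0111 = 7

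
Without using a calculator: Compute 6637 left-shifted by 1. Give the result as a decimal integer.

6637 = 01100111101101
shift left by 1 → 11001111011010 = 13274
(equivalently, 6637 × 2^1 = 6637 × 2)

13274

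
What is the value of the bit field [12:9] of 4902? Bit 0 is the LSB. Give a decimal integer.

v = 1001100100110
Shift right by 9: 1001
Mask low 4 bits: 1001 = 9

9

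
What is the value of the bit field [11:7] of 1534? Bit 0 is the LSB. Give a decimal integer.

11

v = 0010111111110
Shift right by 7: 001011
Mask low 5 bits: 01011 = 11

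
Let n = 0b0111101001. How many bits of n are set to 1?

6

n = 111101001
Count the 1s: 1 + 1 + 1 + 1 + 1 + 1 = 6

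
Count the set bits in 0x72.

4

0x72 = 1110010
Count the 1s: 1 + 1 + 1 + 1 = 4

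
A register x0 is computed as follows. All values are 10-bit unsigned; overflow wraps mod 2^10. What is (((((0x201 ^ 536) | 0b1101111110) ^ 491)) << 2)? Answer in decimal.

592

0x201 = 1000000001
536 = 1000011000
→ ^ → 0000011001 = 25
0b1101111110 = 1101111110
→ | → 1101111111 = 895
491 = 0111101011
→ ^ → 1010010100 = 660
→ << 2 (mod 2^10) → 1001010000 = 592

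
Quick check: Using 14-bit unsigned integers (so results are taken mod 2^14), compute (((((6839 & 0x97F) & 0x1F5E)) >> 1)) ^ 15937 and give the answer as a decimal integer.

14922

6839 = 01101010110111
0x97F = 00100101111111
→ & → 00100000110111 = 2103
0x1F5E = 01111101011110
→ & → 00100000010110 = 2070
→ >> 1 → 00010000001011 = 1035
15937 = 11111001000001
→ ^ → 11101001001010 = 14922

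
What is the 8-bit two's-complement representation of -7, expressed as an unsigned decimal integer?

249

7 in 8 bits: 00000111
Invert: 11111000
Add 1:  11111001 = 249
(Check: 2^8 - 7 = 256 - 7 = 249.)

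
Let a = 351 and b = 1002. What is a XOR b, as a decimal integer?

693

351 = 0101011111
1002 = 1111101010
XOR → 1010110101 = 693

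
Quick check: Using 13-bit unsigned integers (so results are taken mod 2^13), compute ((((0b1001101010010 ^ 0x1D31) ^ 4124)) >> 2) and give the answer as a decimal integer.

0b1001101010010 = 1001101010010
0x1D31 = 1110100110001
→ ^ → 0111001100011 = 3683
4124 = 1000000011100
→ ^ → 1111001111111 = 7807
→ >> 2 → 0011110011111 = 1951

1951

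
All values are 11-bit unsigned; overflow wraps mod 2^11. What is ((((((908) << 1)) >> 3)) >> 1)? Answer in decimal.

113

908 = 01110001100
→ << 1 (mod 2^11) → 11100011000 = 1816
→ >> 3 → 00011100011 = 227
→ >> 1 → 00001110001 = 113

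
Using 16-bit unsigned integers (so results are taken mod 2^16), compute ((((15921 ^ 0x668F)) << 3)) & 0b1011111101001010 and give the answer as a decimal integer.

15921 = 0011111000110001
0x668F = 0110011010001111
→ ^ → 0101100010111110 = 22718
→ << 3 (mod 2^16) → 1100010111110000 = 50672
0b1011111101001010 = 1011111101001010
→ & → 1000010101000000 = 34112

34112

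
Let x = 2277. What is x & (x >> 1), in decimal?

96

x = 100011100101 = 2277
x>>1 = 010001110010
AND  = 000001100000 = 96
(x & (x >> 1) has a 1 wherever x has two consecutive 1 bits.)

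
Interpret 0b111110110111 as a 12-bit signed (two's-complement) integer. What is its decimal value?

-73

pattern = 111110110111 (MSB is 1 ⇒ negative)
Invert: 000001001000, add 1 → 000001001001 = 73, so the value is -73.
(Equivalently: 4023 - 2^12 = 4023 - 4096 = -73.)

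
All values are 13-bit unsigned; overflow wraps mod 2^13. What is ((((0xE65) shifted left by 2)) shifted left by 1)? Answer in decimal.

0xE65 = 0111001100101
→ shifted left by 2 (mod 2^13) → 1100110010100 = 6548
→ shifted left by 1 (mod 2^13) → 1001100101000 = 4904

4904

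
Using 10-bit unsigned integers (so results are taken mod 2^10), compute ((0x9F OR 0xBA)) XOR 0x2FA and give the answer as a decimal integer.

0x9F = 0010011111
0xBA = 0010111010
→ OR → 0010111111 = 191
0x2FA = 1011111010
→ XOR → 1001000101 = 581

581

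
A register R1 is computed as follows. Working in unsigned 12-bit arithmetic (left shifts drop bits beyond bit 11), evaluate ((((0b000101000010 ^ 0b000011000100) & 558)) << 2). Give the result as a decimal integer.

0b000101000010 = 000101000010
0b000011000100 = 000011000100
→ ^ → 000110000110 = 390
558 = 001000101110
→ & → 000000000110 = 6
→ << 2 (mod 2^12) → 000000011000 = 24

24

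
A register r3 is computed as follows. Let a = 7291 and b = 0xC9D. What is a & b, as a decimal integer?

7291 = 1110001111011
0xC9D = 0110010011101
AND → 0110000011001 = 3097

3097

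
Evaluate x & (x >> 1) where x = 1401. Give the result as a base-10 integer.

56

x = 10101111001 = 1401
x>>1 = 01010111100
AND  = 00000111000 = 56
(x & (x >> 1) has a 1 wherever x has two consecutive 1 bits.)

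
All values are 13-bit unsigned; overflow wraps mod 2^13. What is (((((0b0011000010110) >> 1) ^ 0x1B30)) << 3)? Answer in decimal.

0b0011000010110 = 0011000010110
→ >> 1 → 0001100001011 = 779
0x1B30 = 1101100110000
→ ^ → 1100000111011 = 6203
→ << 3 (mod 2^13) → 0000111011000 = 472

472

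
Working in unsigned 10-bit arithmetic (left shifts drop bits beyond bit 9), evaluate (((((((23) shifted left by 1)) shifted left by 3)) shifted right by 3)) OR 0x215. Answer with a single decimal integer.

23 = 0000010111
→ shifted left by 1 (mod 2^10) → 0000101110 = 46
→ shifted left by 3 (mod 2^10) → 0101110000 = 368
→ shifted right by 3 → 0000101110 = 46
0x215 = 1000010101
→ OR → 1000111111 = 575

575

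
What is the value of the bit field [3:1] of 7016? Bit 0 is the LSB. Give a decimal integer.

4

v = 01101101101000
Shift right by 1: 0110110110100
Mask low 3 bits: 100 = 4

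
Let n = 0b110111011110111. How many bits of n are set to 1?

12

n = 110111011110111
Count the 1s: 1 + 1 + 1 + 1 + 1 + 1 + 1 + 1 + 1 + 1 + 1 + 1 = 12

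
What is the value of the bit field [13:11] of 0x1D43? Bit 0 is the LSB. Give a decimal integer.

v = 001110101000011
Shift right by 11: 0011
Mask low 3 bits: 011 = 3

3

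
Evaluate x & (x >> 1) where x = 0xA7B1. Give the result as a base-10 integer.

x = 1010011110110001 = 42929
x>>1 = 0101001111011000
AND  = 0000001110010000 = 912
(x & (x >> 1) has a 1 wherever x has two consecutive 1 bits.)

912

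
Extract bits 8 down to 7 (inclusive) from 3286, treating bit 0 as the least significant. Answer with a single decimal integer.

1

v = 110011010110
Shift right by 7: 11001
Mask low 2 bits: 01 = 1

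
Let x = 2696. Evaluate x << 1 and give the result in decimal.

5392

2696 = 0101010001000
shift left by 1 → 1010100010000 = 5392
(equivalently, 2696 × 2^1 = 2696 × 2)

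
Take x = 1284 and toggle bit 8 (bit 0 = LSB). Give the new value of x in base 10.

x = 10100000100
bit 8 is currently 1; toggle it via x ^ (1 << 8) = x ^ 256
→ 10000000100 = 1028

1028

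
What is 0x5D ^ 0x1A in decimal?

71

0x5D = 1011101
0x1A = 0011010
XOR → 1000111 = 71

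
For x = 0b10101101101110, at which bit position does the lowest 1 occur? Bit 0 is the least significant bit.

1

0b10101101101110 = 10101101101110
Trailing zeros: 1, so the lowest set bit is bit 1 (value 2).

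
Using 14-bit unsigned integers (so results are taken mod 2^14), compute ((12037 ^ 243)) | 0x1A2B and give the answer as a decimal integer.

16383

12037 = 10111100000101
243 = 00000011110011
→ ^ → 10111111110110 = 12278
0x1A2B = 01101000101011
→ | → 11111111111111 = 16383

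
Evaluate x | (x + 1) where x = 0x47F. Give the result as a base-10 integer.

1279

x = 10001111111 = 1151
x + 1 = 10010000000
OR    = 10011111111 = 1279
(x | (x + 1) sets the lowest cleared bit.)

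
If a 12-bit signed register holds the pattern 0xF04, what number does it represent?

-252

pattern = 111100000100 (MSB is 1 ⇒ negative)
Invert: 000011111011, add 1 → 000011111100 = 252, so the value is -252.
(Equivalently: 3844 - 2^12 = 3844 - 4096 = -252.)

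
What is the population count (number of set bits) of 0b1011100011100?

7

n = 1011100011100
Count the 1s: 1 + 1 + 1 + 1 + 1 + 1 + 1 = 7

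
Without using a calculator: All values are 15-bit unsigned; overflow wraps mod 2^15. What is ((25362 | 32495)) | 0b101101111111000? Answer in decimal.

25362 = 110001100010010
32495 = 111111011101111
→ | → 111111111111111 = 32767
0b101101111111000 = 101101111111000
→ | → 111111111111111 = 32767

32767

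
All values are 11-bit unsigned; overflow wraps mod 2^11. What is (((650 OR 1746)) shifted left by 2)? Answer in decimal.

872

650 = 01010001010
1746 = 11011010010
→ OR → 11011011010 = 1754
→ shifted left by 2 (mod 2^11) → 01101101000 = 872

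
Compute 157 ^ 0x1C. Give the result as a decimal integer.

129

157 = 10011101
0x1C = 00011100
XOR → 10000001 = 129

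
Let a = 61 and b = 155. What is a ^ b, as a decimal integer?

166

61 = 00111101
155 = 10011011
XOR → 10100110 = 166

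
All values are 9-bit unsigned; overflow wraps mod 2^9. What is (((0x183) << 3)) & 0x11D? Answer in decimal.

0x183 = 110000011
→ << 3 (mod 2^9) → 000011000 = 24
0x11D = 100011101
→ & → 000011000 = 24

24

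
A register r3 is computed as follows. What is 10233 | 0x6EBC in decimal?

28669

10233 = 010011111111001
0x6EBC = 110111010111100
 OR → 110111111111101 = 28669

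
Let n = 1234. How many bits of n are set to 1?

5

1234 = 10011010010
Count the 1s: 1 + 1 + 1 + 1 + 1 = 5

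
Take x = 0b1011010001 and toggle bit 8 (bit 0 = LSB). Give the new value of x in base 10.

x = 1011010001
bit 8 is currently 0; toggle it via x ^ (1 << 8) = x ^ 256
→ 1111010001 = 977

977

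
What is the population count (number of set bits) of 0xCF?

0xCF = 11001111
Count the 1s: 1 + 1 + 1 + 1 + 1 + 1 = 6

6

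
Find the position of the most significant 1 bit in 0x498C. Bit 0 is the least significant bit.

14

0x498C = 100100110001100
The topmost 1 is at position 14 (since 2^14 = 16384 ≤ 18828 < 32768).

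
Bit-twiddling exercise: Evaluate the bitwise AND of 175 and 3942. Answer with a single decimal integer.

38

175 = 000010101111
3942 = 111101100110
AND → 000000100110 = 38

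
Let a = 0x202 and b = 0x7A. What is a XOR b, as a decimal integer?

0x202 = 1000000010
0x7A = 0001111010
XOR → 1001111000 = 632

632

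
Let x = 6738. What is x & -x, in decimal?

2

x = 1101001010010 = 6738
-x (two's complement) = …0010110101110
AND   = 0000000000010 = 2
(x & -x isolates the lowest set bit of x.)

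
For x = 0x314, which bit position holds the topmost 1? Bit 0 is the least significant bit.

0x314 = 1100010100
The topmost 1 is at position 9 (since 2^9 = 512 ≤ 788 < 1024).

9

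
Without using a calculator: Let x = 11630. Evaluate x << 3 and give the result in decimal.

93040

11630 = 00010110101101110
shift left by 3 → 10110101101110000 = 93040
(equivalently, 11630 × 2^3 = 11630 × 8)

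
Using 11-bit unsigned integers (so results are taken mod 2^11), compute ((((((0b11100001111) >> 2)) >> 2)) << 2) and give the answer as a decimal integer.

0b11100001111 = 11100001111
→ >> 2 → 00111000011 = 451
→ >> 2 → 00001110000 = 112
→ << 2 (mod 2^11) → 00111000000 = 448

448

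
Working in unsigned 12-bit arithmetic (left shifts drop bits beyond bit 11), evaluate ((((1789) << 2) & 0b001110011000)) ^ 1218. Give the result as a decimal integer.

1789 = 011011111101
→ << 2 (mod 2^12) → 101111110100 = 3060
0b001110011000 = 001110011000
→ & → 001110010000 = 912
1218 = 010011000010
→ ^ → 011101010010 = 1874

1874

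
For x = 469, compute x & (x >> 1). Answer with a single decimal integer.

192

x = 111010101 = 469
x>>1 = 011101010
AND  = 011000000 = 192
(x & (x >> 1) has a 1 wherever x has two consecutive 1 bits.)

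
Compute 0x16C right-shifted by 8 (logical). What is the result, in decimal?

1

0x16C = 101101100
shift right by 8 → 000000001 = 1
(equivalently, floor(364 / 256))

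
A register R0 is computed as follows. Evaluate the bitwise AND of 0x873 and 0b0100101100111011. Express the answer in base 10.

0x873 = 000100001110011
b = 100101100111011
AND → 000100000110011 = 2099

2099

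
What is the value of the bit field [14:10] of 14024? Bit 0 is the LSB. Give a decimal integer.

v = 0011011011001000
Shift right by 10: 001101
Mask low 5 bits: 01101 = 13

13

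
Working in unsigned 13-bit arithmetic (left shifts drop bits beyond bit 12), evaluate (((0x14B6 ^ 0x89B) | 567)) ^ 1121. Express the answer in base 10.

6750

0x14B6 = 1010010110110
0x89B = 0100010011011
→ ^ → 1110000101101 = 7213
567 = 0001000110111
→ | → 1111000111111 = 7743
1121 = 0010001100001
→ ^ → 1101001011110 = 6750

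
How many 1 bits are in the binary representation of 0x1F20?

6

0x1F20 = 1111100100000
Count the 1s: 1 + 1 + 1 + 1 + 1 + 1 = 6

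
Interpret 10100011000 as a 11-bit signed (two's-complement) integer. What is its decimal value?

pattern = 10100011000 (MSB is 1 ⇒ negative)
Invert: 01011100111, add 1 → 01011101000 = 744, so the value is -744.
(Equivalently: 1304 - 2^11 = 1304 - 2048 = -744.)

-744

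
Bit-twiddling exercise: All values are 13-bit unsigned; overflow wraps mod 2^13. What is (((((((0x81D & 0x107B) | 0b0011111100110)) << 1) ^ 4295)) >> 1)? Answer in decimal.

0x81D = 0100000011101
0x107B = 1000001111011
→ & → 0000000011001 = 25
0b0011111100110 = 0011111100110
→ | → 0011111111111 = 2047
→ << 1 (mod 2^13) → 0111111111110 = 4094
4295 = 1000011000111
→ ^ → 1111100111001 = 7993
→ >> 1 → 0111110011100 = 3996

3996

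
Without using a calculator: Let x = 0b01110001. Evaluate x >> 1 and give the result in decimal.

56

x = 1110001
shift right by 1 → 0111000 = 56
(equivalently, floor(113 / 2))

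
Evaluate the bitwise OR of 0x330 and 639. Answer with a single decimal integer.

0x330 = 1100110000
639 = 1001111111
 OR → 1101111111 = 895

895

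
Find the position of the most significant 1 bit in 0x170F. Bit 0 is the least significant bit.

0x170F = 1011100001111
The topmost 1 is at position 12 (since 2^12 = 4096 ≤ 5903 < 8192).

12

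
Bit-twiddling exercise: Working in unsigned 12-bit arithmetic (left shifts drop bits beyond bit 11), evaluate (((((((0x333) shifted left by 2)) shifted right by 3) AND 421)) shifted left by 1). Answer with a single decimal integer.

0x333 = 001100110011
→ shifted left by 2 (mod 2^12) → 110011001100 = 3276
→ shifted right by 3 → 000110011001 = 409
421 = 000110100101
→ AND → 000110000001 = 385
→ shifted left by 1 (mod 2^12) → 001100000010 = 770

770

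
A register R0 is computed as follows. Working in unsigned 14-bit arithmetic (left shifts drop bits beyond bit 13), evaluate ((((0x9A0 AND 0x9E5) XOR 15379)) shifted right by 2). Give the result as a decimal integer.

3436

0x9A0 = 00100110100000
0x9E5 = 00100111100101
→ AND → 00100110100000 = 2464
15379 = 11110000010011
→ XOR → 11010110110011 = 13747
→ shifted right by 2 → 00110101101100 = 3436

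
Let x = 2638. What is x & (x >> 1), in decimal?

x = 101001001110 = 2638
x>>1 = 010100100111
AND  = 000000000110 = 6
(x & (x >> 1) has a 1 wherever x has two consecutive 1 bits.)

6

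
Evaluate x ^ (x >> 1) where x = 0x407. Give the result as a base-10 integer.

x = 10000000111 = 1031
x>>1 = 01000000011
XOR  = 11000000100 = 1540
(x ^ (x >> 1) gives the standard binary-reflected Gray code of x.)

1540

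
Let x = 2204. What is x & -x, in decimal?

x = 100010011100 = 2204
-x (two's complement) = …011101100100
AND   = 000000000100 = 4
(x & -x isolates the lowest set bit of x.)

4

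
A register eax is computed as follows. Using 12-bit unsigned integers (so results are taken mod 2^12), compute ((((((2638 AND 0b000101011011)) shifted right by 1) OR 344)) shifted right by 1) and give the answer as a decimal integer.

2638 = 101001001110
0b000101011011 = 000101011011
→ AND → 000001001010 = 74
→ shifted right by 1 → 000000100101 = 37
344 = 000101011000
→ OR → 000101111101 = 381
→ shifted right by 1 → 000010111110 = 190

190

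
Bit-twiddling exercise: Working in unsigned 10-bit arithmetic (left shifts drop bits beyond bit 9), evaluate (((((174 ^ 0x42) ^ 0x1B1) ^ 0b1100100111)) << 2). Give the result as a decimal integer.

174 = 0010101110
0x42 = 0001000010
→ ^ → 0011101100 = 236
0x1B1 = 0110110001
→ ^ → 0101011101 = 349
0b1100100111 = 1100100111
→ ^ → 1001111010 = 634
→ << 2 (mod 2^10) → 0111101000 = 488

488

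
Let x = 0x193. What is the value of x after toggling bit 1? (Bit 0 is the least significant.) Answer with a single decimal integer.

401

x = 00110010011
bit 1 is currently 1; toggle it via x ^ (1 << 1) = x ^ 2
→ 00110010001 = 401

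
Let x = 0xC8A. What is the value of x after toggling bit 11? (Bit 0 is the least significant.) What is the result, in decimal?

x = 0110010001010
bit 11 is currently 1; toggle it via x ^ (1 << 11) = x ^ 2048
→ 0010010001010 = 1162

1162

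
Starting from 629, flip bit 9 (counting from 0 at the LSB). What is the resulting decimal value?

117

x = 1001110101
bit 9 is currently 1; toggle it via x ^ (1 << 9) = x ^ 512
→ 0001110101 = 117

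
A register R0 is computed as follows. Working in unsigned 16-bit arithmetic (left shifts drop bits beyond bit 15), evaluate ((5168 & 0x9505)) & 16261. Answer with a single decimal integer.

5120

5168 = 0001010000110000
0x9505 = 1001010100000101
→ & → 0001010000000000 = 5120
16261 = 0011111110000101
→ & → 0001010000000000 = 5120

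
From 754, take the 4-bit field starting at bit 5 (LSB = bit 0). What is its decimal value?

v = 1011110010
Shift right by 5: 10111
Mask low 4 bits: 0111 = 7

7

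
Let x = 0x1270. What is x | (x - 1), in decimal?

x = 1001001110000 = 4720
x - 1 = 1001001101111
OR    = 1001001111111 = 4735
(x | (x - 1) sets all bits below the lowest set bit.)

4735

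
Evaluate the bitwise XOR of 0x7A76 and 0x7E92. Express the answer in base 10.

0x7A76 = 111101001110110
0x7E92 = 111111010010010
XOR → 000010011100100 = 1252

1252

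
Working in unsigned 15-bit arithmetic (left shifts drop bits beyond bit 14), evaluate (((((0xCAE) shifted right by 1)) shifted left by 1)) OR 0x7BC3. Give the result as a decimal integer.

0xCAE = 000110010101110
→ shifted right by 1 → 000011001010111 = 1623
→ shifted left by 1 (mod 2^15) → 000110010101110 = 3246
0x7BC3 = 111101111000011
→ OR → 111111111101111 = 32751

32751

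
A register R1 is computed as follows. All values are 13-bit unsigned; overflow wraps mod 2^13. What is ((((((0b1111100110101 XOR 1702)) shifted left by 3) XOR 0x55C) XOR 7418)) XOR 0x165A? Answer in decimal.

868

0b1111100110101 = 1111100110101
1702 = 0011010100110
→ XOR → 1100110010011 = 6547
→ shifted left by 3 (mod 2^13) → 0110010011000 = 3224
0x55C = 0010101011100
→ XOR → 0100111000100 = 2500
7418 = 1110011111010
→ XOR → 1010100111110 = 5438
0x165A = 1011001011010
→ XOR → 0001101100100 = 868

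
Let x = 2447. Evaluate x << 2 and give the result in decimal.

9788

2447 = 00100110001111
shift left by 2 → 10011000111100 = 9788
(equivalently, 2447 × 2^2 = 2447 × 4)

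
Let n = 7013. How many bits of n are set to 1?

8

7013 = 1101101100101
Count the 1s: 1 + 1 + 1 + 1 + 1 + 1 + 1 + 1 = 8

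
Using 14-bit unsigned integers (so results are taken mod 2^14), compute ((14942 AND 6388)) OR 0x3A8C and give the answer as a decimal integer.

15068

14942 = 11101001011110
6388 = 01100011110100
→ AND → 01100001010100 = 6228
0x3A8C = 11101010001100
→ OR → 11101011011100 = 15068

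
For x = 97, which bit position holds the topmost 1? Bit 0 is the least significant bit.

97 = 1100001
The topmost 1 is at position 6 (since 2^6 = 64 ≤ 97 < 128).

6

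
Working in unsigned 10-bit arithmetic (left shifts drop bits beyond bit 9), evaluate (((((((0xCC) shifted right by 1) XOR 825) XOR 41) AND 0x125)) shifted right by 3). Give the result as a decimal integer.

0xCC = 0011001100
→ shifted right by 1 → 0001100110 = 102
825 = 1100111001
→ XOR → 1101011111 = 863
41 = 0000101001
→ XOR → 1101110110 = 886
0x125 = 0100100101
→ AND → 0100100100 = 292
→ shifted right by 3 → 0000100100 = 36

36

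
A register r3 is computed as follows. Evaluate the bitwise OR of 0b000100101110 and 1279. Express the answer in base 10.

a = 00100101110
1279 = 10011111111
 OR → 10111111111 = 1535

1535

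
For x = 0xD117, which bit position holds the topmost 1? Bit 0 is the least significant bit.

0xD117 = 1101000100010111
The topmost 1 is at position 15 (since 2^15 = 32768 ≤ 53527 < 65536).

15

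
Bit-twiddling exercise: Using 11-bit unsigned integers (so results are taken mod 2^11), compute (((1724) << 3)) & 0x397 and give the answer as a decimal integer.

384

1724 = 11010111100
→ << 3 (mod 2^11) → 10111100000 = 1504
0x397 = 01110010111
→ & → 00110000000 = 384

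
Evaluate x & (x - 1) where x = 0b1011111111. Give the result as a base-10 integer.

766

x = 1011111111 = 767
x - 1 = 1011111110
AND   = 1011111110 = 766
(x & (x - 1) clears the lowest set bit of x.)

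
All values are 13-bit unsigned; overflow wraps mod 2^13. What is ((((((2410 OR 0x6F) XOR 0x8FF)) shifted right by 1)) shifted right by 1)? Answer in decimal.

100

2410 = 0100101101010
0x6F = 0000001101111
→ OR → 0100101101111 = 2415
0x8FF = 0100011111111
→ XOR → 0000110010000 = 400
→ shifted right by 1 → 0000011001000 = 200
→ shifted right by 1 → 0000001100100 = 100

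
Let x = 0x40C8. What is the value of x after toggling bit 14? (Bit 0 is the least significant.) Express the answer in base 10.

200

x = 100000011001000
bit 14 is currently 1; toggle it via x ^ (1 << 14) = x ^ 16384
→ 000000011001000 = 200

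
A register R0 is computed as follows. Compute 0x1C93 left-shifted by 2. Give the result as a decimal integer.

0x1C93 = 001110010010011
shift left by 2 → 111001001001100 = 29260
(equivalently, 7315 × 2^2 = 7315 × 4)

29260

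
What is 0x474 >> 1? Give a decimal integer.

570

0x474 = 10001110100
shift right by 1 → 01000111010 = 570
(equivalently, floor(1140 / 2))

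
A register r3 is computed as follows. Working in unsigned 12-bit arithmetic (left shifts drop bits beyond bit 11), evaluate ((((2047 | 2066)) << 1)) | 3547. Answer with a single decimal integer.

2047 = 011111111111
2066 = 100000010010
→ | → 111111111111 = 4095
→ << 1 (mod 2^12) → 111111111110 = 4094
3547 = 110111011011
→ | → 111111111111 = 4095

4095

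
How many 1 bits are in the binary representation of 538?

4

538 = 1000011010
Count the 1s: 1 + 1 + 1 + 1 = 4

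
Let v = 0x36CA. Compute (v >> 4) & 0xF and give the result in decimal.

v = 011011011001010
Shift right by 4: 01101101100
Mask low 4 bits: 1100 = 12

12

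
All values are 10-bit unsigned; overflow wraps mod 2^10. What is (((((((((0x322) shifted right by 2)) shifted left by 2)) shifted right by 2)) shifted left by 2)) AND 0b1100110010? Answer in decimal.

800

0x322 = 1100100010
→ shifted right by 2 → 0011001000 = 200
→ shifted left by 2 (mod 2^10) → 1100100000 = 800
→ shifted right by 2 → 0011001000 = 200
→ shifted left by 2 (mod 2^10) → 1100100000 = 800
0b1100110010 = 1100110010
→ AND → 1100100000 = 800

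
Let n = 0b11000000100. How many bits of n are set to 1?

3

n = 11000000100
Count the 1s: 1 + 1 + 1 = 3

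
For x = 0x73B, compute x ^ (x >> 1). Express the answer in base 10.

x = 11100111011 = 1851
x>>1 = 01110011101
XOR  = 10010100110 = 1190
(x ^ (x >> 1) gives the standard binary-reflected Gray code of x.)

1190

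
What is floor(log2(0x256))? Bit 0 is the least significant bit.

0x256 = 1001010110
The topmost 1 is at position 9 (since 2^9 = 512 ≤ 598 < 1024).

9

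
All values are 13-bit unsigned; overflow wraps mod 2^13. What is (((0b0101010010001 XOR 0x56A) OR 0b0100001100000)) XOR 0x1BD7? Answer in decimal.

5164

0b0101010010001 = 0101010010001
0x56A = 0010101101010
→ XOR → 0111111111011 = 4091
0b0100001100000 = 0100001100000
→ OR → 0111111111011 = 4091
0x1BD7 = 1101111010111
→ XOR → 1010000101100 = 5164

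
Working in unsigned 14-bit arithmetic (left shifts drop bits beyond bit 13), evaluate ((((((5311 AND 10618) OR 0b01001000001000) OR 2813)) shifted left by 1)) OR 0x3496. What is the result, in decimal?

13822

5311 = 01010010111111
10618 = 10100101111010
→ AND → 00000000111010 = 58
0b01001000001000 = 01001000001000
→ OR → 01001000111010 = 4666
2813 = 00101011111101
→ OR → 01101011111111 = 6911
→ shifted left by 1 (mod 2^14) → 11010111111110 = 13822
0x3496 = 11010010010110
→ OR → 11010111111110 = 13822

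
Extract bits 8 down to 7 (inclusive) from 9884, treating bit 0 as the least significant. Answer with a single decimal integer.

v = 10011010011100
Shift right by 7: 1001101
Mask low 2 bits: 01 = 1

1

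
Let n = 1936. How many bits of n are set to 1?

5

1936 = 11110010000
Count the 1s: 1 + 1 + 1 + 1 + 1 = 5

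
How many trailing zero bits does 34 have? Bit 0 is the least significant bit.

34 = 100010
Trailing zeros: 1, so the lowest set bit is bit 1 (value 2).

1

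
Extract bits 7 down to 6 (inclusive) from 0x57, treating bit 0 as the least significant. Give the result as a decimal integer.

v = 00001010111
Shift right by 6: 00001
Mask low 2 bits: 01 = 1

1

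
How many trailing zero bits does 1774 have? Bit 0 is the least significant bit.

1

1774 = 11011101110
Trailing zeros: 1, so the lowest set bit is bit 1 (value 2).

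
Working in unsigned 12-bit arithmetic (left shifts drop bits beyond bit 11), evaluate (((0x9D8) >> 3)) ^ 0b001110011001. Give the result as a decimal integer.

674

0x9D8 = 100111011000
→ >> 3 → 000100111011 = 315
0b001110011001 = 001110011001
→ ^ → 001010100010 = 674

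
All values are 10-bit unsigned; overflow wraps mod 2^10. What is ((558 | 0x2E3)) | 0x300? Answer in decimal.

1007

558 = 1000101110
0x2E3 = 1011100011
→ | → 1011101111 = 751
0x300 = 1100000000
→ | → 1111101111 = 1007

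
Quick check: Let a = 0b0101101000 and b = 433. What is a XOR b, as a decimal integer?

a = 101101000
433 = 110110001
XOR → 011011001 = 217

217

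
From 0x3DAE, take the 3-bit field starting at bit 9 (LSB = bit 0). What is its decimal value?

6

v = 011110110101110
Shift right by 9: 011110
Mask low 3 bits: 110 = 6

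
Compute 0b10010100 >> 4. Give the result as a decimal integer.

9

x = 10010100
shift right by 4 → 00001001 = 9
(equivalently, floor(148 / 16))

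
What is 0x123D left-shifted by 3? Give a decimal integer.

0x123D = 0001001000111101
shift left by 3 → 1001000111101000 = 37352
(equivalently, 4669 × 2^3 = 4669 × 8)

37352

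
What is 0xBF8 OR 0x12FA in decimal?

7162

0xBF8 = 0101111111000
0x12FA = 1001011111010
 OR → 1101111111010 = 7162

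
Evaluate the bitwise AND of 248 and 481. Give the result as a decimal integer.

224

248 = 011111000
481 = 111100001
AND → 011100000 = 224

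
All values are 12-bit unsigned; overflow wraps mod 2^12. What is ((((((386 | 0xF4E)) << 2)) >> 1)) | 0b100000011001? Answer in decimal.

3997

386 = 000110000010
0xF4E = 111101001110
→ | → 111111001110 = 4046
→ << 2 (mod 2^12) → 111100111000 = 3896
→ >> 1 → 011110011100 = 1948
0b100000011001 = 100000011001
→ | → 111110011101 = 3997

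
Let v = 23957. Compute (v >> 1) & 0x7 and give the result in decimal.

v = 101110110010101
Shift right by 1: 10111011001010
Mask low 3 bits: 010 = 2

2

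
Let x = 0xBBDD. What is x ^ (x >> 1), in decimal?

58931

x = 1011101111011101 = 48093
x>>1 = 0101110111101110
XOR  = 1110011000110011 = 58931
(x ^ (x >> 1) gives the standard binary-reflected Gray code of x.)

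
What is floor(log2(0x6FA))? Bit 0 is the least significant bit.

0x6FA = 11011111010
The topmost 1 is at position 10 (since 2^10 = 1024 ≤ 1786 < 2048).

10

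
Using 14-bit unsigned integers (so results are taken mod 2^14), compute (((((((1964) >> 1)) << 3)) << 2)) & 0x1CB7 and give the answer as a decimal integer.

6272

1964 = 00011110101100
→ >> 1 → 00001111010110 = 982
→ << 3 (mod 2^14) → 01111010110000 = 7856
→ << 2 (mod 2^14) → 11101011000000 = 15040
0x1CB7 = 01110010110111
→ & → 01100010000000 = 6272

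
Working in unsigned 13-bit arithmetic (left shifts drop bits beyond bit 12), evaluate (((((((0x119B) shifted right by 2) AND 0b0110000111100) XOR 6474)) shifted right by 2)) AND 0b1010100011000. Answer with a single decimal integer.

0x119B = 1000110011011
→ shifted right by 2 → 0010001100110 = 1126
0b0110000111100 = 0110000111100
→ AND → 0010000100100 = 1060
6474 = 1100101001010
→ XOR → 1110101101110 = 7534
→ shifted right by 2 → 0011101011011 = 1883
0b1010100011000 = 1010100011000
→ AND → 0010100011000 = 1304

1304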